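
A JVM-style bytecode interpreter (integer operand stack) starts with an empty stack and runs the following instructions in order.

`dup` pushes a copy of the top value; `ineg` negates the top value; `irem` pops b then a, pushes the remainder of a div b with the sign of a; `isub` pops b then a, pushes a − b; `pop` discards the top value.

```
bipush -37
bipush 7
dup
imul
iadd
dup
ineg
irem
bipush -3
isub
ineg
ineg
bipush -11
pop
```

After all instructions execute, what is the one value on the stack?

bipush -37 -> [-37]
bipush 7   -> [-37, 7]
dup        -> [-37, 7, 7]
imul       -> [-37, 49]
iadd       -> [12]
dup        -> [12, 12]
ineg       -> [12, -12]
irem       -> [0]
bipush -3  -> [0, -3]
isub       -> [3]
ineg       -> [-3]
ineg       -> [3]
bipush -11 -> [3, -11]
pop        -> [3]

3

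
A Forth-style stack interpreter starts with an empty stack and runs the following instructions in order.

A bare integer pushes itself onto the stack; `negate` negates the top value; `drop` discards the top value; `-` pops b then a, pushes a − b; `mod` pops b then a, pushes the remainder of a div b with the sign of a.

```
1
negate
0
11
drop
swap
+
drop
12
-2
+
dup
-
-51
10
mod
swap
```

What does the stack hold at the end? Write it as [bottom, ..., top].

1      -> 1
negate -> -1
0      -> -1 0
11     -> -1 0 11
drop   -> -1 0
swap   -> 0 -1
+      -> -1
drop   -> (empty)
12     -> 12
-2     -> 12 -2
+      -> 10
dup    -> 10 10
-      -> 0
-51    -> 0 -51
10     -> 0 -51 10
mod    -> 0 -1
swap   -> -1 0

[-1, 0]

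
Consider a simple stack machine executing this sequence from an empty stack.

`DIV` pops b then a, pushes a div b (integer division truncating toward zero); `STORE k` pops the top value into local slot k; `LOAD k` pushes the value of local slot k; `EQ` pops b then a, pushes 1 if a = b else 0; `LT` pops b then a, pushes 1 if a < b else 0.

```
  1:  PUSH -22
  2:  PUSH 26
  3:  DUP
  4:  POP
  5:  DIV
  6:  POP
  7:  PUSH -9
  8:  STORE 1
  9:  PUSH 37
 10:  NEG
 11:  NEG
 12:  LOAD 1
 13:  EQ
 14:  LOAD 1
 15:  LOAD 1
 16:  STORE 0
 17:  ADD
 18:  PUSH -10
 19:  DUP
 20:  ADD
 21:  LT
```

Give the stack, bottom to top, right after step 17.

[-9]

PUSH -22 -> [-22]
PUSH 26  -> [-22, 26]
DUP      -> [-22, 26, 26]
POP      -> [-22, 26]
DIV      -> [0]
POP      -> []
PUSH -9  -> [-9]
STORE 1  -> []
PUSH 37  -> [37]
NEG      -> [-37]
NEG      -> [37]
LOAD 1   -> [37, -9]
EQ       -> [0]
LOAD 1   -> [0, -9]
LOAD 1   -> [0, -9, -9]
STORE 0  -> [0, -9]
ADD      -> [-9]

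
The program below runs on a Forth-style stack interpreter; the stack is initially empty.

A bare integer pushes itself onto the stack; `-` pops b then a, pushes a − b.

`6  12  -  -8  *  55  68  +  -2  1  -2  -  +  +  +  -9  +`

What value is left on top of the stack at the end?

6  : [6]
12 : [6, 12]
-  : [-6]
-8 : [-6, -8]
*  : [48]
55 : [48, 55]
68 : [48, 55, 68]
+  : [48, 123]
-2 : [48, 123, -2]
1  : [48, 123, -2, 1]
-2 : [48, 123, -2, 1, -2]
-  : [48, 123, -2, 3]
+  : [48, 123, 1]
+  : [48, 124]
+  : [172]
-9 : [172, -9]
+  : [163]

163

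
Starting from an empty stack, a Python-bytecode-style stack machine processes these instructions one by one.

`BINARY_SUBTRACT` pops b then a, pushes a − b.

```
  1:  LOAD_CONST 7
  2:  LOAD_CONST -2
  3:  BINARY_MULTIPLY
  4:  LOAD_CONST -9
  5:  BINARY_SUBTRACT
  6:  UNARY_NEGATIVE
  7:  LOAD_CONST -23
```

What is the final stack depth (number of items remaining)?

2

LOAD_CONST 7    -> [7]
LOAD_CONST -2   -> [7, -2]
BINARY_MULTIPLY -> [-14]
LOAD_CONST -9   -> [-14, -9]
BINARY_SUBTRACT -> [-5]
UNARY_NEGATIVE  -> [5]
LOAD_CONST -23  -> [5, -23]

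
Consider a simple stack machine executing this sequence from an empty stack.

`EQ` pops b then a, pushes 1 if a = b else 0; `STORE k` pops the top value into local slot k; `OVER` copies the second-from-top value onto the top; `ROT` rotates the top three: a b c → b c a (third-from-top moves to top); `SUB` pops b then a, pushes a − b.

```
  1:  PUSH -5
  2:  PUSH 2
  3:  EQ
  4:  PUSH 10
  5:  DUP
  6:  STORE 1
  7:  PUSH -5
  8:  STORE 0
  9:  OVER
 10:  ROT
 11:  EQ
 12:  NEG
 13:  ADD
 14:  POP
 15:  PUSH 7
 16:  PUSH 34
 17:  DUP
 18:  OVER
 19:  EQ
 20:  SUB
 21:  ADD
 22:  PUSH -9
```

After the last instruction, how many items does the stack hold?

PUSH -5 : [-5]
PUSH 2  : [-5, 2]
EQ      : [0]
PUSH 10 : [0, 10]
DUP     : [0, 10, 10]
STORE 1 : [0, 10]
PUSH -5 : [0, 10, -5]
STORE 0 : [0, 10]
OVER    : [0, 10, 0]
ROT     : [10, 0, 0]
EQ      : [10, 1]
NEG     : [10, -1]
ADD     : [9]
POP     : []
PUSH 7  : [7]
PUSH 34 : [7, 34]
DUP     : [7, 34, 34]
OVER    : [7, 34, 34, 34]
EQ      : [7, 34, 1]
SUB     : [7, 33]
ADD     : [40]
PUSH -9 : [40, -9]

2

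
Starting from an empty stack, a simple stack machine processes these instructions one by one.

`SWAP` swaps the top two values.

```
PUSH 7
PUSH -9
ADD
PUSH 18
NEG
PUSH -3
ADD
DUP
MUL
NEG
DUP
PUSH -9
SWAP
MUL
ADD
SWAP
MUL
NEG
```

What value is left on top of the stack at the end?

7056

PUSH 7  → 7
PUSH -9 → 7 -9
ADD     → -2
PUSH 18 → -2 18
NEG     → -2 -18
PUSH -3 → -2 -18 -3
ADD     → -2 -21
DUP     → -2 -21 -21
MUL     → -2 441
NEG     → -2 -441
DUP     → -2 -441 -441
PUSH -9 → -2 -441 -441 -9
SWAP    → -2 -441 -9 -441
MUL     → -2 -441 3969
ADD     → -2 3528
SWAP    → 3528 -2
MUL     → -7056
NEG     → 7056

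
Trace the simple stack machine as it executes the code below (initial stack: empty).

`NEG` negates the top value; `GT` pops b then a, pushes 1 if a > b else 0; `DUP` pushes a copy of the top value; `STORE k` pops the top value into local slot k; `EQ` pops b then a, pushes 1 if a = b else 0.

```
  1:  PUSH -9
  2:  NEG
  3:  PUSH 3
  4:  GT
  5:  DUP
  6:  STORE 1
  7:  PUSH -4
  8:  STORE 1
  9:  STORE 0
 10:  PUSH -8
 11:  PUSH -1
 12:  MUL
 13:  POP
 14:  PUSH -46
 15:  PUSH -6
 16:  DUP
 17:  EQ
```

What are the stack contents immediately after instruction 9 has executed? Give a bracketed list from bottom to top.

[]

PUSH -9  -9
NEG      9
PUSH 3   9 3
GT       1
DUP      1 1
STORE 1  1
PUSH -4  1 -4
STORE 1  1
STORE 0  (empty)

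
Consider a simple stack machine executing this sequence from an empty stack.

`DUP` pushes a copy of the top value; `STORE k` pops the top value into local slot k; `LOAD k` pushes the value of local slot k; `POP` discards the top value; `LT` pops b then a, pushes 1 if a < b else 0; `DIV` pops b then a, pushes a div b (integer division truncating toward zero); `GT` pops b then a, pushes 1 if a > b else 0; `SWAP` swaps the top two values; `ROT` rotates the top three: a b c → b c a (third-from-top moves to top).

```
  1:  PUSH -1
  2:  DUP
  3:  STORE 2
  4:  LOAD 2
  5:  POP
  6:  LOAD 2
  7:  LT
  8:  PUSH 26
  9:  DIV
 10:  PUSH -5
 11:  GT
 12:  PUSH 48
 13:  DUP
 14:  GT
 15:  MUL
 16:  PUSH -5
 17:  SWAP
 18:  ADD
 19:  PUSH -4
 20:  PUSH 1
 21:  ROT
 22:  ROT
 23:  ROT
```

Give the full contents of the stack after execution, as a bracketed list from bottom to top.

PUSH -1 -> [-1]
DUP     -> [-1, -1]
STORE 2 -> [-1]
LOAD 2  -> [-1, -1]
POP     -> [-1]
LOAD 2  -> [-1, -1]
LT      -> [0]
PUSH 26 -> [0, 26]
DIV     -> [0]
PUSH -5 -> [0, -5]
GT      -> [1]
PUSH 48 -> [1, 48]
DUP     -> [1, 48, 48]
GT      -> [1, 0]
MUL     -> [0]
PUSH -5 -> [0, -5]
SWAP    -> [-5, 0]
ADD     -> [-5]
PUSH -4 -> [-5, -4]
PUSH 1  -> [-5, -4, 1]
ROT     -> [-4, 1, -5]
ROT     -> [1, -5, -4]
ROT     -> [-5, -4, 1]

[-5, -4, 1]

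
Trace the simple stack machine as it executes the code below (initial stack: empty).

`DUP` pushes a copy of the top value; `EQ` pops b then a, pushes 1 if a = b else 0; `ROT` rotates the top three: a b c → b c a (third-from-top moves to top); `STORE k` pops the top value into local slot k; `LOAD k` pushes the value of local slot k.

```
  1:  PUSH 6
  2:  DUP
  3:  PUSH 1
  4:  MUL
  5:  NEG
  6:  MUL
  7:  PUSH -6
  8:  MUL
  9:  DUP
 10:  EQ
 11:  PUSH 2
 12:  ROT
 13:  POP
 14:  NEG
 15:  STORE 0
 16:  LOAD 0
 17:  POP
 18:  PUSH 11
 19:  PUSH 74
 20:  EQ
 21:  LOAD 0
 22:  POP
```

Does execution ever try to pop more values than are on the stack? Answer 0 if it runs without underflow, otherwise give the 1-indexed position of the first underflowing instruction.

12

PUSH 6  -> 6
DUP     -> 6 6
PUSH 1  -> 6 6 1
MUL     -> 6 6
NEG     -> 6 -6
MUL     -> -36
PUSH -6 -> -36 -6
MUL     -> 216
DUP     -> 216 216
EQ      -> 1
PUSH 2  -> 1 2
ROT  — needs 3 operands, stack has 2 → underflow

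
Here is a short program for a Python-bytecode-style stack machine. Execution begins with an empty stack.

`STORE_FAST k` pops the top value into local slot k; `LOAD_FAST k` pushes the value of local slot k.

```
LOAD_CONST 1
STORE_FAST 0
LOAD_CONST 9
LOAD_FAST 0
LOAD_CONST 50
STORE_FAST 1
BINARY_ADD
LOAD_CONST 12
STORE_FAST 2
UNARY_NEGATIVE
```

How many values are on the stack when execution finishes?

1

LOAD_CONST 1   → [1]
STORE_FAST 0   → []
LOAD_CONST 9   → [9]
LOAD_FAST 0    → [9, 1]
LOAD_CONST 50  → [9, 1, 50]
STORE_FAST 1   → [9, 1]
BINARY_ADD     → [10]
LOAD_CONST 12  → [10, 12]
STORE_FAST 2   → [10]
UNARY_NEGATIVE → [-10]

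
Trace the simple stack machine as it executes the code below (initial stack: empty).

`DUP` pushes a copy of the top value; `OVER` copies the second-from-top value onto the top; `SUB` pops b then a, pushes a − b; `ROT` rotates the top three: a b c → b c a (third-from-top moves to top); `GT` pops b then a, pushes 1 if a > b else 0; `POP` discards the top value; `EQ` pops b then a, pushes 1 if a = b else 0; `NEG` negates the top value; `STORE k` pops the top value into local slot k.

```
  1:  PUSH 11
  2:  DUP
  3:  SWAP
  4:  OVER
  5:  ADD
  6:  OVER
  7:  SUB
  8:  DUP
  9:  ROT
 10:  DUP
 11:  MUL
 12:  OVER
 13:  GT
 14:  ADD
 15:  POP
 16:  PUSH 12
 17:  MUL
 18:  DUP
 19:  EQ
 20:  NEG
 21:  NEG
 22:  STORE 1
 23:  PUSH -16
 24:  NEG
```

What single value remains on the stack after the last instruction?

PUSH 11   11
DUP       11 11
SWAP      11 11
OVER      11 11 11
ADD       11 22
OVER      11 22 11
SUB       11 11
DUP       11 11 11
ROT       11 11 11
DUP       11 11 11 11
MUL       11 11 121
OVER      11 11 121 11
GT        11 11 1
ADD       11 12
POP       11
PUSH 12   11 12
MUL       132
DUP       132 132
EQ        1
NEG       -1
NEG       1
STORE 1   (empty)
PUSH -16  -16
NEG       16

16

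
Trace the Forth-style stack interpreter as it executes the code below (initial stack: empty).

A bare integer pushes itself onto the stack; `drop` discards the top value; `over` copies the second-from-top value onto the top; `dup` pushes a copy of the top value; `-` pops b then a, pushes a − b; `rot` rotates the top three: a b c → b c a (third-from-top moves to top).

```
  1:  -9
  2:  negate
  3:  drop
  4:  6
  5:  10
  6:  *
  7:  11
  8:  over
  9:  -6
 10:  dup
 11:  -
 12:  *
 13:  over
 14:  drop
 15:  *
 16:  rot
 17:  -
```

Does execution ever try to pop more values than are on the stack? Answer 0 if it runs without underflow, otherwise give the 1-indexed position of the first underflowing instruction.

-9     -> -9
negate -> 9
drop   -> (empty)
6      -> 6
10     -> 6 10
*      -> 60
11     -> 60 11
over   -> 60 11 60
-6     -> 60 11 60 -6
dup    -> 60 11 60 -6 -6
-      -> 60 11 60 0
*      -> 60 11 0
over   -> 60 11 0 11
drop   -> 60 11 0
*      -> 60 0
rot  — needs 3 operands, stack has 2 → underflow

16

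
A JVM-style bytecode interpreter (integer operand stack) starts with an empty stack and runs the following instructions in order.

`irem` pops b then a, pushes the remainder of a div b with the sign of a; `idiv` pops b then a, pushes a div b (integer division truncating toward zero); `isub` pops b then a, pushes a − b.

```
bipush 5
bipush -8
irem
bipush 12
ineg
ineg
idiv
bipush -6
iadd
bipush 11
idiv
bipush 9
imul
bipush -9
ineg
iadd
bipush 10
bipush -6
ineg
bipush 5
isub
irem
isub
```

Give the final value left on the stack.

bipush 5  : 5
bipush -8 : 5 -8
irem      : 5
bipush 12 : 5 12
ineg      : 5 -12
ineg      : 5 12
idiv      : 0
bipush -6 : 0 -6
iadd      : -6
bipush 11 : -6 11
idiv      : 0
bipush 9  : 0 9
imul      : 0
bipush -9 : 0 -9
ineg      : 0 9
iadd      : 9
bipush 10 : 9 10
bipush -6 : 9 10 -6
ineg      : 9 10 6
bipush 5  : 9 10 6 5
isub      : 9 10 1
irem      : 9 0
isub      : 9

9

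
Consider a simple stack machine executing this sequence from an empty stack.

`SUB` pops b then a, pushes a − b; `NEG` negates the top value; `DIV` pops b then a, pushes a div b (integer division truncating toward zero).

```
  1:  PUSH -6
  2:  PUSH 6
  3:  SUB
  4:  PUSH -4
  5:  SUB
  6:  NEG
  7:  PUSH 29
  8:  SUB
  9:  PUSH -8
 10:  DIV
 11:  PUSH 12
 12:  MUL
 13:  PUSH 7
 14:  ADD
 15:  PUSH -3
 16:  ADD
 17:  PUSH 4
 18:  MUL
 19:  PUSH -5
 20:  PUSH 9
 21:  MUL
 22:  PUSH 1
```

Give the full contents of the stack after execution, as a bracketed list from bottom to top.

[112, -45, 1]

PUSH -6 -> -6
PUSH 6  -> -6 6
SUB     -> -12
PUSH -4 -> -12 -4
SUB     -> -8
NEG     -> 8
PUSH 29 -> 8 29
SUB     -> -21
PUSH -8 -> -21 -8
DIV     -> 2
PUSH 12 -> 2 12
MUL     -> 24
PUSH 7  -> 24 7
ADD     -> 31
PUSH -3 -> 31 -3
ADD     -> 28
PUSH 4  -> 28 4
MUL     -> 112
PUSH -5 -> 112 -5
PUSH 9  -> 112 -5 9
MUL     -> 112 -45
PUSH 1  -> 112 -45 1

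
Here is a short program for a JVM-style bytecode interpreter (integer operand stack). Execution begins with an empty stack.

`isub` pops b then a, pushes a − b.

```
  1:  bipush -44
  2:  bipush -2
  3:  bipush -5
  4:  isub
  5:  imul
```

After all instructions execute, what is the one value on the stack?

bipush -44 -> -44
bipush -2  -> -44 -2
bipush -5  -> -44 -2 -5
isub       -> -44 3
imul       -> -132

-132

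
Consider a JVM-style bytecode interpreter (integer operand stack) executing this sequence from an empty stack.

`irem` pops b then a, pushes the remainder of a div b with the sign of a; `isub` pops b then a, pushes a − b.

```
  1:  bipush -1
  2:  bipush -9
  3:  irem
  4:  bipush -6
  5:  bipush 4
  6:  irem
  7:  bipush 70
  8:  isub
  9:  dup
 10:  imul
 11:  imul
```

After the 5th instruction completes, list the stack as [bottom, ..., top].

bipush -1 : -1
bipush -9 : -1 -9
irem      : -1
bipush -6 : -1 -6
bipush 4  : -1 -6 4

[-1, -6, 4]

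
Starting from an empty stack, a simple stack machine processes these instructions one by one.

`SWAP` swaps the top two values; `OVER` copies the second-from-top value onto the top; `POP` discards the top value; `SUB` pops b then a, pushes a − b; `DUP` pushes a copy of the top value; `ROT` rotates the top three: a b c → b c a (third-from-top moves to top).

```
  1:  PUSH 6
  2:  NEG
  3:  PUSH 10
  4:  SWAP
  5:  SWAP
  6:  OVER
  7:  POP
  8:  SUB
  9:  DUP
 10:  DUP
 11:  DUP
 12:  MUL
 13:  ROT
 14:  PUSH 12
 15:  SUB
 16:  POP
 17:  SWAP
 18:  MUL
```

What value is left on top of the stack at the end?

PUSH 6  : 6
NEG     : -6
PUSH 10 : -6 10
SWAP    : 10 -6
SWAP    : -6 10
OVER    : -6 10 -6
POP     : -6 10
SUB     : -16
DUP     : -16 -16
DUP     : -16 -16 -16
DUP     : -16 -16 -16 -16
MUL     : -16 -16 256
ROT     : -16 256 -16
PUSH 12 : -16 256 -16 12
SUB     : -16 256 -28
POP     : -16 256
SWAP    : 256 -16
MUL     : -4096

-4096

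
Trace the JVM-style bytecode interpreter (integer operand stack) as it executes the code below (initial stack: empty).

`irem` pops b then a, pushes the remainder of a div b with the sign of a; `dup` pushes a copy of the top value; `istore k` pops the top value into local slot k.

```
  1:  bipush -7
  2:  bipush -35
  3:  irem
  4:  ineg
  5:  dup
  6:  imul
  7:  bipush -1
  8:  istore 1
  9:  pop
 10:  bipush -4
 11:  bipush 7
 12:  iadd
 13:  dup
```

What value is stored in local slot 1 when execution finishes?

bipush -7  : [-7]
bipush -35 : [-7, -35]
irem       : [-7]
ineg       : [7]
dup        : [7, 7]
imul       : [49]
bipush -1  : [49, -1]
istore 1   : [49]
pop        : []
bipush -4  : [-4]
bipush 7   : [-4, 7]
iadd       : [3]
dup        : [3, 3]

-1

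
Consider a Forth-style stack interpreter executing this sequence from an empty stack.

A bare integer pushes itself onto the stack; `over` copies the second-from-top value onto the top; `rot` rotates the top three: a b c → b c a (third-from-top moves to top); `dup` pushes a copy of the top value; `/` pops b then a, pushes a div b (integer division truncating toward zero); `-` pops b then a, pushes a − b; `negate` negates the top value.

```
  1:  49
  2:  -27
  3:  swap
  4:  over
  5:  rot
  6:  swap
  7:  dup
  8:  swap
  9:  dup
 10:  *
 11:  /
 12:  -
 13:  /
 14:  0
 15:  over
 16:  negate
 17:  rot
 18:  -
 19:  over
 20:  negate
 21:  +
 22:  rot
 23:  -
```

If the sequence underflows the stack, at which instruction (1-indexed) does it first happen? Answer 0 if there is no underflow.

49     : 49
-27    : 49 -27
swap   : -27 49
over   : -27 49 -27
rot    : 49 -27 -27
swap   : 49 -27 -27
dup    : 49 -27 -27 -27
swap   : 49 -27 -27 -27
dup    : 49 -27 -27 -27 -27
*      : 49 -27 -27 729
/      : 49 -27 0
-      : 49 -27
/      : -1
0      : -1 0
over   : -1 0 -1
negate : -1 0 1
rot    : 0 1 -1
-      : 0 2
over   : 0 2 0
negate : 0 2 0
+      : 0 2
rot  — needs 3 operands, stack has 2 → underflow

22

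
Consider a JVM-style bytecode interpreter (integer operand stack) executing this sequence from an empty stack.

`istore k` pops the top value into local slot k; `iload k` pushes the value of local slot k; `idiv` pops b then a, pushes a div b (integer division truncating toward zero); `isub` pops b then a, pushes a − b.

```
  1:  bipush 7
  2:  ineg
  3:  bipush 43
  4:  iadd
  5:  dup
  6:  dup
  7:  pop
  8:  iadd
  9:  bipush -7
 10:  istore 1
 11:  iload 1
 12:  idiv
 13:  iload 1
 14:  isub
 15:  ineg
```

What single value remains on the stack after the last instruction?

3

bipush 7  → [7]
ineg      → [-7]
bipush 43 → [-7, 43]
iadd      → [36]
dup       → [36, 36]
dup       → [36, 36, 36]
pop       → [36, 36]
iadd      → [72]
bipush -7 → [72, -7]
istore 1  → [72]
iload 1   → [72, -7]
idiv      → [-10]
iload 1   → [-10, -7]
isub      → [-3]
ineg      → [3]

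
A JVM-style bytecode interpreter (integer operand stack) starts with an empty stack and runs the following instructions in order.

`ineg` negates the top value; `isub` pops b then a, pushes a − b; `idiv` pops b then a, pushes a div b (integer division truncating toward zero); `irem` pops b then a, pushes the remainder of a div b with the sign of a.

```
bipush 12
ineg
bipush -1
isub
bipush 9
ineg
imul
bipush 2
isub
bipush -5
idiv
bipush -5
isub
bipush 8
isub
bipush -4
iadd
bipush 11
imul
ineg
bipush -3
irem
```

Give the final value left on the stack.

1

bipush 12 : 12
ineg      : -12
bipush -1 : -12 -1
isub      : -11
bipush 9  : -11 9
ineg      : -11 -9
imul      : 99
bipush 2  : 99 2
isub      : 97
bipush -5 : 97 -5
idiv      : -19
bipush -5 : -19 -5
isub      : -14
bipush 8  : -14 8
isub      : -22
bipush -4 : -22 -4
iadd      : -26
bipush 11 : -26 11
imul      : -286
ineg      : 286
bipush -3 : 286 -3
irem      : 1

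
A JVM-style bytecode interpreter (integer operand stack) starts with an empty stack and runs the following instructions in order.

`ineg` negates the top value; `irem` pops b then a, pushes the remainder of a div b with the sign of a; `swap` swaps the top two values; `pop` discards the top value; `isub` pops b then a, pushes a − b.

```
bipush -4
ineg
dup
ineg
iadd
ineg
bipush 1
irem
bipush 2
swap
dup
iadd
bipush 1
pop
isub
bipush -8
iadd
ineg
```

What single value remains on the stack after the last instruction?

6

bipush -4 → [-4]
ineg      → [4]
dup       → [4, 4]
ineg      → [4, -4]
iadd      → [0]
ineg      → [0]
bipush 1  → [0, 1]
irem      → [0]
bipush 2  → [0, 2]
swap      → [2, 0]
dup       → [2, 0, 0]
iadd      → [2, 0]
bipush 1  → [2, 0, 1]
pop       → [2, 0]
isub      → [2]
bipush -8 → [2, -8]
iadd      → [-6]
ineg      → [6]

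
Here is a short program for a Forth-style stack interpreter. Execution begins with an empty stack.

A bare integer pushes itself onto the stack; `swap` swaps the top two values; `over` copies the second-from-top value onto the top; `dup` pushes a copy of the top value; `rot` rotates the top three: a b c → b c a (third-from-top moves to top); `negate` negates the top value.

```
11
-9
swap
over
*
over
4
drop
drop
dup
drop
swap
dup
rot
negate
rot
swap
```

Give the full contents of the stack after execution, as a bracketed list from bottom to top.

11      [11]
-9      [11, -9]
swap    [-9, 11]
over    [-9, 11, -9]
*       [-9, -99]
over    [-9, -99, -9]
4       [-9, -99, -9, 4]
drop    [-9, -99, -9]
drop    [-9, -99]
dup     [-9, -99, -99]
drop    [-9, -99]
swap    [-99, -9]
dup     [-99, -9, -9]
rot     [-9, -9, -99]
negate  [-9, -9, 99]
rot     [-9, 99, -9]
swap    [-9, -9, 99]

[-9, -9, 99]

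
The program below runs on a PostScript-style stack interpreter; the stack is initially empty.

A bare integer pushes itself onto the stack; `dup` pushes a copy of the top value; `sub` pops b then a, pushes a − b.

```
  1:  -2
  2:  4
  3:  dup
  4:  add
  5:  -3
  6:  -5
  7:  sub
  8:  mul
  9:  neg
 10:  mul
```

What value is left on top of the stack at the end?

-2  → [-2]
4   → [-2, 4]
dup → [-2, 4, 4]
add → [-2, 8]
-3  → [-2, 8, -3]
-5  → [-2, 8, -3, -5]
sub → [-2, 8, 2]
mul → [-2, 16]
neg → [-2, -16]
mul → [32]

32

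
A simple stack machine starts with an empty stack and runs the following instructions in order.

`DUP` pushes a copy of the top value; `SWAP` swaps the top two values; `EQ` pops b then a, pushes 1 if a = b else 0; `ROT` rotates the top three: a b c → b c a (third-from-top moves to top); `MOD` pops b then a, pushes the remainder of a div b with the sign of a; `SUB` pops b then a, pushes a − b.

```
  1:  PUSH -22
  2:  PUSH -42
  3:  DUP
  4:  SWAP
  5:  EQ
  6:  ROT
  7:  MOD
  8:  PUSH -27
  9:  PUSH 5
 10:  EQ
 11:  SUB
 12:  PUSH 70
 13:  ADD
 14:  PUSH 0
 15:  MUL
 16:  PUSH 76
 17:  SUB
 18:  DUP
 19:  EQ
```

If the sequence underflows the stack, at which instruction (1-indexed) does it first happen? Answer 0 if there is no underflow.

PUSH -22 → -22
PUSH -42 → -22 -42
DUP      → -22 -42 -42
SWAP     → -22 -42 -42
EQ       → -22 1
ROT  — needs 3 operands, stack has 2 → underflow

6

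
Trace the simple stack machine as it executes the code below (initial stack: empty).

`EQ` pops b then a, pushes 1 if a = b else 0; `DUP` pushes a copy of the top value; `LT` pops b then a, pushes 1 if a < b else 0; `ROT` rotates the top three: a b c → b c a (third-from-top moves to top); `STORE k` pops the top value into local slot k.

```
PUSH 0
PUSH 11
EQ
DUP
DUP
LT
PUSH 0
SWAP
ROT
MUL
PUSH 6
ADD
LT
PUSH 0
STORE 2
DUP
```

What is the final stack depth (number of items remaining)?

2

PUSH 0   [0]
PUSH 11  [0, 11]
EQ       [0]
DUP      [0, 0]
DUP      [0, 0, 0]
LT       [0, 0]
PUSH 0   [0, 0, 0]
SWAP     [0, 0, 0]
ROT      [0, 0, 0]
MUL      [0, 0]
PUSH 6   [0, 0, 6]
ADD      [0, 6]
LT       [1]
PUSH 0   [1, 0]
STORE 2  [1]
DUP      [1, 1]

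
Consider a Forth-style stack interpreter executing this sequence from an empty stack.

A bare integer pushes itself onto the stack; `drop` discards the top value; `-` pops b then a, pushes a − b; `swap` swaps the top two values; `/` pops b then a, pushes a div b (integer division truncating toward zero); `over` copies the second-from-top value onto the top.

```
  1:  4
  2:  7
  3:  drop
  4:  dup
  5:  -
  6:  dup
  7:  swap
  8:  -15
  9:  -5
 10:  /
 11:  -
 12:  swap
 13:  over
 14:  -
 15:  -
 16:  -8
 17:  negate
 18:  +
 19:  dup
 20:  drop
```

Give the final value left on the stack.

4      → [4]
7      → [4, 7]
drop   → [4]
dup    → [4, 4]
-      → [0]
dup    → [0, 0]
swap   → [0, 0]
-15    → [0, 0, -15]
-5     → [0, 0, -15, -5]
/      → [0, 0, 3]
-      → [0, -3]
swap   → [-3, 0]
over   → [-3, 0, -3]
-      → [-3, 3]
-      → [-6]
-8     → [-6, -8]
negate → [-6, 8]
+      → [2]
dup    → [2, 2]
drop   → [2]

2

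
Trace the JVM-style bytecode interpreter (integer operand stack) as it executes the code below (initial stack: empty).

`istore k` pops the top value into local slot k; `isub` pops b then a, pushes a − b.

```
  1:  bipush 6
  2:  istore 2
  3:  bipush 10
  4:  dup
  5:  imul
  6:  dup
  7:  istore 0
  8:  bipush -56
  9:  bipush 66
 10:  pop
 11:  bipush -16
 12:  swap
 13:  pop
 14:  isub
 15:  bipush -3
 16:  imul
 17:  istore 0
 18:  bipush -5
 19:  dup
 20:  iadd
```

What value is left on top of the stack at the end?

bipush 6   -> [6]
istore 2   -> []
bipush 10  -> [10]
dup        -> [10, 10]
imul       -> [100]
dup        -> [100, 100]
istore 0   -> [100]
bipush -56 -> [100, -56]
bipush 66  -> [100, -56, 66]
pop        -> [100, -56]
bipush -16 -> [100, -56, -16]
swap       -> [100, -16, -56]
pop        -> [100, -16]
isub       -> [116]
bipush -3  -> [116, -3]
imul       -> [-348]
istore 0   -> []
bipush -5  -> [-5]
dup        -> [-5, -5]
iadd       -> [-10]

-10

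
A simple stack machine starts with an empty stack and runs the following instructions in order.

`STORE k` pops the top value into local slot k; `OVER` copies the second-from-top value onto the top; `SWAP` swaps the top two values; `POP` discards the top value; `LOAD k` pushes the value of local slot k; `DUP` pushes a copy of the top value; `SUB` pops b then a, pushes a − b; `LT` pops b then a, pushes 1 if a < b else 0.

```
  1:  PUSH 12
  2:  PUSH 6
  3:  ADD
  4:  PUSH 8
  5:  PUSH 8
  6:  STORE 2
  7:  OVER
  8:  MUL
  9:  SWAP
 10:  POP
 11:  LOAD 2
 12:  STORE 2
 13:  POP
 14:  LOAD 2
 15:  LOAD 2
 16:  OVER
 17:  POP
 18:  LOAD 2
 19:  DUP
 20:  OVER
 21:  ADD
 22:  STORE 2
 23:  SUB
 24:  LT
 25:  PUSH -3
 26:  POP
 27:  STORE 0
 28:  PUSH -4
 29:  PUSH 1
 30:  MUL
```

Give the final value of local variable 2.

16

PUSH 12  12
PUSH 6   12 6
ADD      18
PUSH 8   18 8
PUSH 8   18 8 8
STORE 2  18 8
OVER     18 8 18
MUL      18 144
SWAP     144 18
POP      144
LOAD 2   144 8
STORE 2  144
POP      (empty)
LOAD 2   8
LOAD 2   8 8
OVER     8 8 8
POP      8 8
LOAD 2   8 8 8
DUP      8 8 8 8
OVER     8 8 8 8 8
ADD      8 8 8 16
STORE 2  8 8 8
SUB      8 0
LT       0
PUSH -3  0 -3
POP      0
STORE 0  (empty)
PUSH -4  -4
PUSH 1   -4 1
MUL      -4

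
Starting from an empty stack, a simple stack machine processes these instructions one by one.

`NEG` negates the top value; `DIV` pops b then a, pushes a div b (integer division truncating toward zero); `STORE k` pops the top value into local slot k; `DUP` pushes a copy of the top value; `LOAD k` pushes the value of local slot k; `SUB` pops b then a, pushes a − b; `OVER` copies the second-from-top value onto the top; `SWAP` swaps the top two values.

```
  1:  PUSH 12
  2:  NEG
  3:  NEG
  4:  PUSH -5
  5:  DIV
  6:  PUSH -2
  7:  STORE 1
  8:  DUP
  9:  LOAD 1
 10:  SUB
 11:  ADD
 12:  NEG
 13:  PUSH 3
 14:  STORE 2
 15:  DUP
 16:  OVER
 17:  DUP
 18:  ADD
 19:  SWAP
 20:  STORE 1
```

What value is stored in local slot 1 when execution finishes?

PUSH 12  12
NEG      -12
NEG      12
PUSH -5  12 -5
DIV      -2
PUSH -2  -2 -2
STORE 1  -2
DUP      -2 -2
LOAD 1   -2 -2 -2
SUB      -2 0
ADD      -2
NEG      2
PUSH 3   2 3
STORE 2  2
DUP      2 2
OVER     2 2 2
DUP      2 2 2 2
ADD      2 2 4
SWAP     2 4 2
STORE 1  2 4

2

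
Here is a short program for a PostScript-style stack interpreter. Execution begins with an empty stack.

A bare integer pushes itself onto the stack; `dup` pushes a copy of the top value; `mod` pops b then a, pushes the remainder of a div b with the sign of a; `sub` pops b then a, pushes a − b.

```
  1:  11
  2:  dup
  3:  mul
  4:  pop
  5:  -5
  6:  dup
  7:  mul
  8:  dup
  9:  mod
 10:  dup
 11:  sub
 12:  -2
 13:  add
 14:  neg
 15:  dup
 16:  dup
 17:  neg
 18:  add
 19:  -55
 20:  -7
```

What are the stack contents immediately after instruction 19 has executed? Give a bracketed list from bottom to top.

[2, 0, -55]

11  : [11]
dup : [11, 11]
mul : [121]
pop : []
-5  : [-5]
dup : [-5, -5]
mul : [25]
dup : [25, 25]
mod : [0]
dup : [0, 0]
sub : [0]
-2  : [0, -2]
add : [-2]
neg : [2]
dup : [2, 2]
dup : [2, 2, 2]
neg : [2, 2, -2]
add : [2, 0]
-55 : [2, 0, -55]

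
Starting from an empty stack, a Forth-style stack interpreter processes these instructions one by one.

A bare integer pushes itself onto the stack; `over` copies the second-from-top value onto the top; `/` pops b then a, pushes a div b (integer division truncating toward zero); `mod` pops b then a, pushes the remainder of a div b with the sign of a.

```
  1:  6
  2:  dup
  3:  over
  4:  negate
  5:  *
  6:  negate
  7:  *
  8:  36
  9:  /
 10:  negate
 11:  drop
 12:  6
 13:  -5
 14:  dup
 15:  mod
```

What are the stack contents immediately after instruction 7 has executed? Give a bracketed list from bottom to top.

[216]

6       6
dup     6 6
over    6 6 6
negate  6 6 -6
*       6 -36
negate  6 36
*       216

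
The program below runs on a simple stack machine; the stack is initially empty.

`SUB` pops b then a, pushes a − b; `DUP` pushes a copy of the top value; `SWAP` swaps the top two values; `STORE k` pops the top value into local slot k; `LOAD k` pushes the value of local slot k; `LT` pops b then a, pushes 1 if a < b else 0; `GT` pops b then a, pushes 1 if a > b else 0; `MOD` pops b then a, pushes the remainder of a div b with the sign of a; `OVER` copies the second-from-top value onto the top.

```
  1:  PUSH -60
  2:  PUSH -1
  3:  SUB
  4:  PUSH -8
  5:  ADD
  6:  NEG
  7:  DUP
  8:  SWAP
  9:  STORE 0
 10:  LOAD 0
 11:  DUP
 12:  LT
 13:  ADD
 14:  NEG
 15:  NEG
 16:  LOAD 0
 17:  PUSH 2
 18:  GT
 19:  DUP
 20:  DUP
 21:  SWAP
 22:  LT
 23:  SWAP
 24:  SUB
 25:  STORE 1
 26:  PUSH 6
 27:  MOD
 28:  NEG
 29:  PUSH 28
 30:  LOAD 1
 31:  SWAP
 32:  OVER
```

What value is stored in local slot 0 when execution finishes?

67

PUSH -60 : -60
PUSH -1  : -60 -1
SUB      : -59
PUSH -8  : -59 -8
ADD      : -67
NEG      : 67
DUP      : 67 67
SWAP     : 67 67
STORE 0  : 67
LOAD 0   : 67 67
DUP      : 67 67 67
LT       : 67 0
ADD      : 67
NEG      : -67
NEG      : 67
LOAD 0   : 67 67
PUSH 2   : 67 67 2
GT       : 67 1
DUP      : 67 1 1
DUP      : 67 1 1 1
SWAP     : 67 1 1 1
LT       : 67 1 0
SWAP     : 67 0 1
SUB      : 67 -1
STORE 1  : 67
PUSH 6   : 67 6
MOD      : 1
NEG      : -1
PUSH 28  : -1 28
LOAD 1   : -1 28 -1
SWAP     : -1 -1 28
OVER     : -1 -1 28 -1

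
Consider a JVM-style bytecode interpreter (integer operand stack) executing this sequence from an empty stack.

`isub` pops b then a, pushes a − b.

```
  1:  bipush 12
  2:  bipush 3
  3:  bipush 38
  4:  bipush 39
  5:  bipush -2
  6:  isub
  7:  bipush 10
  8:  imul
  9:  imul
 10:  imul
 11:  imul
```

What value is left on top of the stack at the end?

bipush 12 : [12]
bipush 3  : [12, 3]
bipush 38 : [12, 3, 38]
bipush 39 : [12, 3, 38, 39]
bipush -2 : [12, 3, 38, 39, -2]
isub      : [12, 3, 38, 41]
bipush 10 : [12, 3, 38, 41, 10]
imul      : [12, 3, 38, 410]
imul      : [12, 3, 15580]
imul      : [12, 46740]
imul      : [560880]

560880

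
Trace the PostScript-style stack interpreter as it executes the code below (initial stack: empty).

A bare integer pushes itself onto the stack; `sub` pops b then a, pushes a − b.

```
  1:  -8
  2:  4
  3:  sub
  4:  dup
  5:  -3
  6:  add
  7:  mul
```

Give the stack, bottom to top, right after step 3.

[-12]

-8  -> -8
4   -> -8 4
sub -> -12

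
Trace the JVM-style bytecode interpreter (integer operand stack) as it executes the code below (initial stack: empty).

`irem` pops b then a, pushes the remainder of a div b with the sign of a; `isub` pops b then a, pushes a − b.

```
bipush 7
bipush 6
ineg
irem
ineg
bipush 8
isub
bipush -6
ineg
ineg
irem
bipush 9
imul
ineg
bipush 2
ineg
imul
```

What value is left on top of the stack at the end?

bipush 7  : [7]
bipush 6  : [7, 6]
ineg      : [7, -6]
irem      : [1]
ineg      : [-1]
bipush 8  : [-1, 8]
isub      : [-9]
bipush -6 : [-9, -6]
ineg      : [-9, 6]
ineg      : [-9, -6]
irem      : [-3]
bipush 9  : [-3, 9]
imul      : [-27]
ineg      : [27]
bipush 2  : [27, 2]
ineg      : [27, -2]
imul      : [-54]

-54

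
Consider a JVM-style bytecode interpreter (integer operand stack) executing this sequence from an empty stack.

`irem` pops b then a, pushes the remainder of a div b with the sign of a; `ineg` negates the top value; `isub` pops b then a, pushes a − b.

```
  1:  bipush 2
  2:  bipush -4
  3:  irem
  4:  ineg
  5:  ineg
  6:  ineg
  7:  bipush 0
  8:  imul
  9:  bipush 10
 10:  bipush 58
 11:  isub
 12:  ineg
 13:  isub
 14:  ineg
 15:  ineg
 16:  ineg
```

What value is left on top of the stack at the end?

48

bipush 2  → 2
bipush -4 → 2 -4
irem      → 2
ineg      → -2
ineg      → 2
ineg      → -2
bipush 0  → -2 0
imul      → 0
bipush 10 → 0 10
bipush 58 → 0 10 58
isub      → 0 -48
ineg      → 0 48
isub      → -48
ineg      → 48
ineg      → -48
ineg      → 48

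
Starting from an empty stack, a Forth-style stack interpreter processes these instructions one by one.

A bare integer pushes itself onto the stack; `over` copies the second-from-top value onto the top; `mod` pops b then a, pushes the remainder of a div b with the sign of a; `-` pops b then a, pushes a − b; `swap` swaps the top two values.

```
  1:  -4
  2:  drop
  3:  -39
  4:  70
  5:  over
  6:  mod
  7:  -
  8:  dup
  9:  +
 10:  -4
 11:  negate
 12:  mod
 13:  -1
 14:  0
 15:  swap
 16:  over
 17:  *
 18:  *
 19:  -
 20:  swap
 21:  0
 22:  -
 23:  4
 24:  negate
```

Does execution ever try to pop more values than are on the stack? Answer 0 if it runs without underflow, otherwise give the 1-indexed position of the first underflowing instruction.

-4     : -4
drop   : (empty)
-39    : -39
70     : -39 70
over   : -39 70 -39
mod    : -39 31
-      : -70
dup    : -70 -70
+      : -140
-4     : -140 -4
negate : -140 4
mod    : 0
-1     : 0 -1
0      : 0 -1 0
swap   : 0 0 -1
over   : 0 0 -1 0
*      : 0 0 0
*      : 0 0
-      : 0
swap  — needs 2 operands, stack has 1 → underflow

20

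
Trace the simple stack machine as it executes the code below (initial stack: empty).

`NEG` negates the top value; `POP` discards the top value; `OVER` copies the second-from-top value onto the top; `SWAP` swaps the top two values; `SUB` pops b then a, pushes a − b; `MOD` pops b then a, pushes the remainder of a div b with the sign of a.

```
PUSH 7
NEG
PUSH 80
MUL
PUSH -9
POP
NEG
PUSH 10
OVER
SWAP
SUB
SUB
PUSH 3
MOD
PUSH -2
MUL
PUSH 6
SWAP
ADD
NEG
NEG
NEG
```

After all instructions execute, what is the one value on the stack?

-4

PUSH 7  → 7
NEG     → -7
PUSH 80 → -7 80
MUL     → -560
PUSH -9 → -560 -9
POP     → -560
NEG     → 560
PUSH 10 → 560 10
OVER    → 560 10 560
SWAP    → 560 560 10
SUB     → 560 550
SUB     → 10
PUSH 3  → 10 3
MOD     → 1
PUSH -2 → 1 -2
MUL     → -2
PUSH 6  → -2 6
SWAP    → 6 -2
ADD     → 4
NEG     → -4
NEG     → 4
NEG     → -4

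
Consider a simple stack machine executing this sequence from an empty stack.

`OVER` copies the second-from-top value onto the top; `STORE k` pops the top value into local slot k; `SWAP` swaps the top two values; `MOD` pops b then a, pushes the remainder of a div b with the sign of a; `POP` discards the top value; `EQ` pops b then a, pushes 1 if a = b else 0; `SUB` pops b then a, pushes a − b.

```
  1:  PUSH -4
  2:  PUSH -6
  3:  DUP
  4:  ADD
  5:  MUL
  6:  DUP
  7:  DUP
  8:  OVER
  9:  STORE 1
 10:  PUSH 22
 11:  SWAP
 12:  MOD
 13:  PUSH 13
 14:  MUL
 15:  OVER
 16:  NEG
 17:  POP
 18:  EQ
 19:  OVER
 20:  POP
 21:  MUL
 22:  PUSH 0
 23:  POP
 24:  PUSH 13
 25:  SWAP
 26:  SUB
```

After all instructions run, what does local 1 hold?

48

PUSH -4 -> [-4]
PUSH -6 -> [-4, -6]
DUP     -> [-4, -6, -6]
ADD     -> [-4, -12]
MUL     -> [48]
DUP     -> [48, 48]
DUP     -> [48, 48, 48]
OVER    -> [48, 48, 48, 48]
STORE 1 -> [48, 48, 48]
PUSH 22 -> [48, 48, 48, 22]
SWAP    -> [48, 48, 22, 48]
MOD     -> [48, 48, 22]
PUSH 13 -> [48, 48, 22, 13]
MUL     -> [48, 48, 286]
OVER    -> [48, 48, 286, 48]
NEG     -> [48, 48, 286, -48]
POP     -> [48, 48, 286]
EQ      -> [48, 0]
OVER    -> [48, 0, 48]
POP     -> [48, 0]
MUL     -> [0]
PUSH 0  -> [0, 0]
POP     -> [0]
PUSH 13 -> [0, 13]
SWAP    -> [13, 0]
SUB     -> [13]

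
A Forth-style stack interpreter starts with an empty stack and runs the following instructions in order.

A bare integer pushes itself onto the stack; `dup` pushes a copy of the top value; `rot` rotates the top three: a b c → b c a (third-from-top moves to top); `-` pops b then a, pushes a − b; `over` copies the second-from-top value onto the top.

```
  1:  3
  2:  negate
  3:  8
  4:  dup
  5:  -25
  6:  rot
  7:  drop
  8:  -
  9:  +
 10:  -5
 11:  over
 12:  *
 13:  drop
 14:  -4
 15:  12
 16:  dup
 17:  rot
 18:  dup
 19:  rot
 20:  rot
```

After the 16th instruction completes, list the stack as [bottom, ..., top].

[30, -4, 12, 12]

3      → 3
negate → -3
8      → -3 8
dup    → -3 8 8
-25    → -3 8 8 -25
rot    → -3 8 -25 8
drop   → -3 8 -25
-      → -3 33
+      → 30
-5     → 30 -5
over   → 30 -5 30
*      → 30 -150
drop   → 30
-4     → 30 -4
12     → 30 -4 12
dup    → 30 -4 12 12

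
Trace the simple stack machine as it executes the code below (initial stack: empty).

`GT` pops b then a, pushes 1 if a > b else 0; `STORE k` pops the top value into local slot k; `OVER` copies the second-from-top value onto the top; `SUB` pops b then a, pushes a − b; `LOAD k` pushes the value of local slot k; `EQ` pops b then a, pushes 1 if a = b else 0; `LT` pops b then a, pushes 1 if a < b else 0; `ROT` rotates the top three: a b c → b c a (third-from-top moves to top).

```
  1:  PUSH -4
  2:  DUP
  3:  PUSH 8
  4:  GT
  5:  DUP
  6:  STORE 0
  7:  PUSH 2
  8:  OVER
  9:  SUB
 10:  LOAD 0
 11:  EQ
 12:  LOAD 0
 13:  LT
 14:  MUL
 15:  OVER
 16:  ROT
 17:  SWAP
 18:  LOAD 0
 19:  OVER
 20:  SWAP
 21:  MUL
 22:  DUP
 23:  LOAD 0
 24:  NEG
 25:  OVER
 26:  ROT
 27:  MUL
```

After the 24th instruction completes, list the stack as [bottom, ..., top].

[0, -4, -4, 0, 0, 0]

PUSH -4 → [-4]
DUP     → [-4, -4]
PUSH 8  → [-4, -4, 8]
GT      → [-4, 0]
DUP     → [-4, 0, 0]
STORE 0 → [-4, 0]
PUSH 2  → [-4, 0, 2]
OVER    → [-4, 0, 2, 0]
SUB     → [-4, 0, 2]
LOAD 0  → [-4, 0, 2, 0]
EQ      → [-4, 0, 0]
LOAD 0  → [-4, 0, 0, 0]
LT      → [-4, 0, 0]
MUL     → [-4, 0]
OVER    → [-4, 0, -4]
ROT     → [0, -4, -4]
SWAP    → [0, -4, -4]
LOAD 0  → [0, -4, -4, 0]
OVER    → [0, -4, -4, 0, -4]
SWAP    → [0, -4, -4, -4, 0]
MUL     → [0, -4, -4, 0]
DUP     → [0, -4, -4, 0, 0]
LOAD 0  → [0, -4, -4, 0, 0, 0]
NEG     → [0, -4, -4, 0, 0, 0]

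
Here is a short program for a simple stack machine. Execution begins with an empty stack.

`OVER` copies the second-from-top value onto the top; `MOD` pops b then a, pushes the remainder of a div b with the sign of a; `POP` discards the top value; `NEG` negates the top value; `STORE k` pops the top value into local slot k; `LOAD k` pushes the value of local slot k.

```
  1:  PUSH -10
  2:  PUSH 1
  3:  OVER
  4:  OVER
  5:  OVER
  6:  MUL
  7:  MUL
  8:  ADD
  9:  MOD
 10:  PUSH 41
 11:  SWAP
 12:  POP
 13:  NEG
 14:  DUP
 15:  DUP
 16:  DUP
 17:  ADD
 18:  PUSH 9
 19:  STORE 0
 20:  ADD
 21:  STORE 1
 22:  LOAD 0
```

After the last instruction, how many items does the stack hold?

2

PUSH -10 → -10
PUSH 1   → -10 1
OVER     → -10 1 -10
OVER     → -10 1 -10 1
OVER     → -10 1 -10 1 -10
MUL      → -10 1 -10 -10
MUL      → -10 1 100
ADD      → -10 101
MOD      → -10
PUSH 41  → -10 41
SWAP     → 41 -10
POP      → 41
NEG      → -41
DUP      → -41 -41
DUP      → -41 -41 -41
DUP      → -41 -41 -41 -41
ADD      → -41 -41 -82
PUSH 9   → -41 -41 -82 9
STORE 0  → -41 -41 -82
ADD      → -41 -123
STORE 1  → -41
LOAD 0   → -41 9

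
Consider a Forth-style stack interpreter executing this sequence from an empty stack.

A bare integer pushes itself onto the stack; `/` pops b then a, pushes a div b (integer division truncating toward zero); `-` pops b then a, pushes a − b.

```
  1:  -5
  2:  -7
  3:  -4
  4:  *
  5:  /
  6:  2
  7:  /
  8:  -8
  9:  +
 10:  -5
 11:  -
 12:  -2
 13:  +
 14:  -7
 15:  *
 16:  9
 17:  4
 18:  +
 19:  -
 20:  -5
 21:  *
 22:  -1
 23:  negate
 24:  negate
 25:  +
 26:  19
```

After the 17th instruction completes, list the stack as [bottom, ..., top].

-5 -> [-5]
-7 -> [-5, -7]
-4 -> [-5, -7, -4]
*  -> [-5, 28]
/  -> [0]
2  -> [0, 2]
/  -> [0]
-8 -> [0, -8]
+  -> [-8]
-5 -> [-8, -5]
-  -> [-3]
-2 -> [-3, -2]
+  -> [-5]
-7 -> [-5, -7]
*  -> [35]
9  -> [35, 9]
4  -> [35, 9, 4]

[35, 9, 4]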